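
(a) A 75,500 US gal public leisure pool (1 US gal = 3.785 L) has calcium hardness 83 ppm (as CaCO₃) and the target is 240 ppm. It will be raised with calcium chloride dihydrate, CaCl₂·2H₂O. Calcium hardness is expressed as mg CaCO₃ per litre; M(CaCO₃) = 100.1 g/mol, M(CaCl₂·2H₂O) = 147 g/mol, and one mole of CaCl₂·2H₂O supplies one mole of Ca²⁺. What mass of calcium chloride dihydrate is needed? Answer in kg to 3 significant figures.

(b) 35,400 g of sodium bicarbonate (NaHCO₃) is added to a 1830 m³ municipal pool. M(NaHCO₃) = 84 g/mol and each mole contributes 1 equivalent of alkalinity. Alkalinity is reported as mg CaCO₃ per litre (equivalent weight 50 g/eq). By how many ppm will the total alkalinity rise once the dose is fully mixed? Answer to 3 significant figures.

(a) 65.9 kg; (b) 11.5 ppm

(a) Volume: 75,500 US gal × 3.785 L/gal = 285,768 L.
(a) Hardness to add: (240 − 83) = 157 mg/L as CaCO₃ × 285,768 L = 44,870 g as CaCO₃.
(a) Moles of Ca²⁺ (1 mol Ca²⁺ ≡ 1 mol CaCO₃): 44,870 / 100.1 g/mol = 448.2 mol.
(a) Mass of CaCl₂·2H₂O: 448.2 × 147 = 65,890 g.

(b) Volume: 1830 m³ = 1,830,000 L.
(b) Moles of NaHCO₃: 35,400 g ÷ 84 g/mol = 421.4 mol → 421.4 eq of alkalinity.
(b) As CaCO₃: 421.4 eq × 50 g/eq = 21,070 g.
(b) Rise: 21,070 g / 1,830,000 L × 1000 = 11.51 mg/L.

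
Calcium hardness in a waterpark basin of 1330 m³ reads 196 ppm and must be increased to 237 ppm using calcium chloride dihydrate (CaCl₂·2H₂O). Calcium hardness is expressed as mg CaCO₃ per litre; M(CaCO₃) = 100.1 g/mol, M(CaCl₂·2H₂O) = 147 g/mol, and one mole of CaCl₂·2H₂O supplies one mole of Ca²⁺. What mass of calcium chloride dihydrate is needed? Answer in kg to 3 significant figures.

80.1 kg

Volume: 1330 m³ = 1,330,000 L.
Hardness to add: (237 − 196) = 41 mg/L as CaCO₃ × 1,330,000 L = 54,530 g as CaCO₃.
Moles of Ca²⁺ (1 mol Ca²⁺ ≡ 1 mol CaCO₃): 54,530 / 100.1 g/mol = 544.8 mol.
Mass of CaCl₂·2H₂O: 544.8 × 147 = 80,080 g.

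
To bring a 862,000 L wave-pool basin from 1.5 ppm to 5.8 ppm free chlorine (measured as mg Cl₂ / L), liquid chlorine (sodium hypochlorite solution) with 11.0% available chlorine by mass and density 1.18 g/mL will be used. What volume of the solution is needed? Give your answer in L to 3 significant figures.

28.6 L

Chlorine deficit: 5.8 − 1.5 = 4.3 ppm = 4.3 mg/L as Cl₂.
Cl₂ equivalent needed: 4.3 mg/L × 862,000 L = 3,707,000 mg = 3707 g.
Product at 11.0% available chlorine: 3707 / 0.11 = 33,700 g.
Volume at density 1.18 g/mL: 33,700 g ÷ 1.18 g/mL = 28,560 mL.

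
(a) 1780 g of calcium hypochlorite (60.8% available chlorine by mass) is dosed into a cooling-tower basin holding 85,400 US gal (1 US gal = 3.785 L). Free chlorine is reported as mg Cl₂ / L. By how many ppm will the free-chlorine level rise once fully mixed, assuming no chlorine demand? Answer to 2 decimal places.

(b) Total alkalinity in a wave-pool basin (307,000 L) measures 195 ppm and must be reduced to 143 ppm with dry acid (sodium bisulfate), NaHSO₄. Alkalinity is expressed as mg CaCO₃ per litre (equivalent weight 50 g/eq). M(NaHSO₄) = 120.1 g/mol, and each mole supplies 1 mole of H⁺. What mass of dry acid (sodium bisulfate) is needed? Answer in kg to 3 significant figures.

(a) 3.35 ppm; (b) 38.3 kg

(a) Volume: 85,400 US gal × 3.785 L/gal = 323,239 L.
(a) Available chlorine delivered: 1780 g × 0.608 = 1082 g as Cl₂.
(a) Concentration rise: 1082 g / 323,239 L = 3.348 mg/L = 3.35 ppm.

(b) Alkalinity to neutralize: (195 − 143) = 52 mg/L as CaCO₃ × 307,000 L = 15,960 g as CaCO₃.
(b) Equivalents of H⁺ required: 15,960 ÷ 50 g/eq = 319.3 eq = 319.3 mol NaHSO₄.
(b) Mass of NaHSO₄: 319.3 × 120.1 = 38,350 g.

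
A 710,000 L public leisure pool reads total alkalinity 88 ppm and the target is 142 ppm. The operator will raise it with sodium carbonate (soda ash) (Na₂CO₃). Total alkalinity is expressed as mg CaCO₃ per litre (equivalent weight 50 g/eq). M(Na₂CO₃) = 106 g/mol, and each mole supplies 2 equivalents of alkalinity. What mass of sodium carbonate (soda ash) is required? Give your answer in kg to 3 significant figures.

Alkalinity to add: (142 − 88) = 54 mg/L as CaCO₃ × 710,000 L = 38,340 g as CaCO₃.
Equivalents: 38,340 g ÷ 50 g/eq = 766.8 eq.
Each mole of Na₂CO₃ supplies 2 eq, so 766.8 / 2 = 383.4 mol.
Mass: 383.4 mol × 106 g/mol = 40,640 g.

40.6 kg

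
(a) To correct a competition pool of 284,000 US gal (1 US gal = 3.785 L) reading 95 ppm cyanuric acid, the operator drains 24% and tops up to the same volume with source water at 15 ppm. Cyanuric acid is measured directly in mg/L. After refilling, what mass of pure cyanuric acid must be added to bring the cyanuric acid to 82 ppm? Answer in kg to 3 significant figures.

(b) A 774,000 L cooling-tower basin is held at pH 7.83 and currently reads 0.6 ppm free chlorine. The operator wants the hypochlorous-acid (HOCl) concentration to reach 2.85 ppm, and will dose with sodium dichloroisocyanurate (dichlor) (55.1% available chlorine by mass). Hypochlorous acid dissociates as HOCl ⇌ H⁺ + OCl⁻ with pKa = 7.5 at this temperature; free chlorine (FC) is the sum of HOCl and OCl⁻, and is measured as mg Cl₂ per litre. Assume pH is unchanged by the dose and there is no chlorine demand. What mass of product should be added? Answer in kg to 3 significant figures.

(a) 6.66 kg; (b) 11.7 kg

(a) Volume: 284,000 US gal × 3.785 L/gal = 1,074,940 L.
(a) After draining 24% and refilling: 95 × 0.76 + 15 × 0.24 = 75.8 ppm.
(a) Deficit to target: 82 − 75.8 = 6.2 mg/L.
(a) Mass: 6.2 mg/L × 1,074,940 L = 6665 g cyanuric acid.

(b) [OCl⁻]/[HOCl] = 10^(pH − pKa) = 10^(7.83 − 7.5) = 2.138; fraction as HOCl = 1/(1 + 2.138) = 0.3187.
(b) Free chlorine required for 2.85 ppm HOCl: 2.85 / 0.3187 = 8.943 ppm.
(b) FC to add: 8.943 − 0.6 = 8.343 mg/L as Cl₂.
(b) Cl₂ equivalent: 8.343 mg/L × 774,000 L = 6458 g.
(b) Product at 55.1% available Cl: 6458 / 0.551 = 11,720 g.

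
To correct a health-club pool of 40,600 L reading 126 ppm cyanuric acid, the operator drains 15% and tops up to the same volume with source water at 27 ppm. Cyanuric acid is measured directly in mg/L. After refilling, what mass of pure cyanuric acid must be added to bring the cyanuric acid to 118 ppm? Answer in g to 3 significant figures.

After draining 15% and refilling: 126 × 0.85 + 27 × 0.15 = 111.15 ppm.
Deficit to target: 118 − 111.15 = 6.85 mg/L.
Mass: 6.85 mg/L × 40,600 L = 278.1 g cyanuric acid.

278 g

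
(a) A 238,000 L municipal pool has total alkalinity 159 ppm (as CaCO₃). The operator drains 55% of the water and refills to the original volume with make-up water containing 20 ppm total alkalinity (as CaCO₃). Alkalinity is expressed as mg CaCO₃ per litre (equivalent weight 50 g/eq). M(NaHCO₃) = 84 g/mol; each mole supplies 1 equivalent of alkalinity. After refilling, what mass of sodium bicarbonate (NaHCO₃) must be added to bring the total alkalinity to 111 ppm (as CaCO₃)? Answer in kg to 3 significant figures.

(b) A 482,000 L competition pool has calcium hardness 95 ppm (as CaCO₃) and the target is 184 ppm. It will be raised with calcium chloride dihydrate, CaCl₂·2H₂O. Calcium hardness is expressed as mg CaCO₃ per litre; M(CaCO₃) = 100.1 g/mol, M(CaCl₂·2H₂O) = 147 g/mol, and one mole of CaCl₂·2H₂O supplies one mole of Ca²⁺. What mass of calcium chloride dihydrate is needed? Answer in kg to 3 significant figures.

(a) 11.4 kg; (b) 63.0 kg

(a) After draining 55% and refilling: 159 × 0.45 + 20 × 0.55 = 82.55 ppm.
(a) Deficit to target: 111 − 82.55 = 28.45 mg/L.
(a) As CaCO₃: 28.45 mg/L × 238,000 L = 6771 g; ÷ 50 g/eq ÷ 1 = 135.4 mol NaHCO₃.
(a) Mass: 135.4 × 84 = 11,380 g.

(b) Hardness to add: (184 − 95) = 89 mg/L as CaCO₃ × 482,000 L = 42,900 g as CaCO₃.
(b) Moles of Ca²⁺ (1 mol Ca²⁺ ≡ 1 mol CaCO₃): 42,900 / 100.1 g/mol = 428.6 mol.
(b) Mass of CaCl₂·2H₂O: 428.6 × 147 = 63,000 g.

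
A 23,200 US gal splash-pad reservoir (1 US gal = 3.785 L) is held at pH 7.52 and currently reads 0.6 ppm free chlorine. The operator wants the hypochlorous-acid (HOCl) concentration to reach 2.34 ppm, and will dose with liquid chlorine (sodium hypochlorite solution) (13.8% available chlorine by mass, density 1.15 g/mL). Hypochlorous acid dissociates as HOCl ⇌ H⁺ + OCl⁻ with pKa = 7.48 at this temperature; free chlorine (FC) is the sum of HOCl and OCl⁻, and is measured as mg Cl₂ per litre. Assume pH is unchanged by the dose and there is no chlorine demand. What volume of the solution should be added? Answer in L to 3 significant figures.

2.38 L

Volume: 23,200 US gal × 3.785 L/gal = 87,812 L.
[OCl⁻]/[HOCl] = 10^(pH − pKa) = 10^(7.52 − 7.48) = 1.096; fraction as HOCl = 1/(1 + 1.096) = 0.477.
Free chlorine required for 2.34 ppm HOCl: 2.34 / 0.477 = 4.906 ppm.
FC to add: 4.906 − 0.6 = 4.306 mg/L as Cl₂.
Cl₂ equivalent: 4.306 mg/L × 87,812 L = 378.1 g.
Product at 13.8% available Cl: 378.1 / 0.138 = 2740 g.
Volume: 2740 g ÷ 1.15 g/mL = 2382 mL.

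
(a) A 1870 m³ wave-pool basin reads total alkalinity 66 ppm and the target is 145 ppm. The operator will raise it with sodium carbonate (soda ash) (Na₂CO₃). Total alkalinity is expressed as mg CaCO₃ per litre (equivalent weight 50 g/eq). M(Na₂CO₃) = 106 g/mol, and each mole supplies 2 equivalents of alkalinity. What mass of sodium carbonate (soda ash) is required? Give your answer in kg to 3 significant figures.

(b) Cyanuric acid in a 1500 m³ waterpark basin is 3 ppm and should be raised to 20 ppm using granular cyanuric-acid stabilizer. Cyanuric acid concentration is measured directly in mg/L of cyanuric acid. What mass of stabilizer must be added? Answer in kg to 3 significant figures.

(a) 157 kg; (b) 25.5 kg

(a) Volume: 1870 m³ = 1,870,000 L.
(a) Alkalinity to add: (145 − 66) = 79 mg/L as CaCO₃ × 1,870,000 L = 147,700 g as CaCO₃.
(a) Equivalents: 147,700 g ÷ 50 g/eq = 2955 eq.
(a) Each mole of Na₂CO₃ supplies 2 eq, so 2955 / 2 = 1477 mol.
(a) Mass: 1477 mol × 106 g/mol = 156,600 g.

(b) Volume: 1500 m³ = 1,500,000 L.
(b) CYA to add: (20 − 3) = 17 mg/L × 1,500,000 L = 25,500 g cyanuric acid.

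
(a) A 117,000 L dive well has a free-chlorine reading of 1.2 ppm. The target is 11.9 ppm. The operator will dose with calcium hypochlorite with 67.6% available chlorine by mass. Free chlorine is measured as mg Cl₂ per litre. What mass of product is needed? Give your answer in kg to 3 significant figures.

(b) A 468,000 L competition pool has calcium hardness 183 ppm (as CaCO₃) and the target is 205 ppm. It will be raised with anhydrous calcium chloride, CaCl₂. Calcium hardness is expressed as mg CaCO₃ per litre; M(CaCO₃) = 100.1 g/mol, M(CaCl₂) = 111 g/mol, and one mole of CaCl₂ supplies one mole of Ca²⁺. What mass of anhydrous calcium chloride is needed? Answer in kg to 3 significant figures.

(a) 1.85 kg; (b) 11.4 kg

(a) Chlorine deficit: 11.9 − 1.2 = 10.7 ppm = 10.7 mg/L as Cl₂.
(a) Cl₂ equivalent needed: 10.7 mg/L × 117,000 L = 1,252,000 mg = 1252 g.
(a) Product at 67.6% available chlorine: 1252 / 0.676 = 1852 g.

(b) Hardness to add: (205 − 183) = 22 mg/L as CaCO₃ × 468,000 L = 10,300 g as CaCO₃.
(b) Moles of Ca²⁺ (1 mol Ca²⁺ ≡ 1 mol CaCO₃): 10,300 / 100.1 g/mol = 102.9 mol.
(b) Mass of CaCl₂: 102.9 × 111 = 11,420 g.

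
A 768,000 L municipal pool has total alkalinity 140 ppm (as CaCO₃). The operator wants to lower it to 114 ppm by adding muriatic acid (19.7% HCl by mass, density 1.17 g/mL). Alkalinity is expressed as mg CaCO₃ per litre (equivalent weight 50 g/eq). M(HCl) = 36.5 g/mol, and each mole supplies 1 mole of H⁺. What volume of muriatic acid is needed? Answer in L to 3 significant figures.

Alkalinity to neutralize: (140 − 114) = 26 mg/L as CaCO₃ × 768,000 L = 19,970 g as CaCO₃.
Equivalents of H⁺ required: 19,970 ÷ 50 g/eq = 399.4 eq = 399.4 mol HCl.
Mass of HCl: 399.4 × 36.5 = 14,580 g.
Mass of 19.7% solution: 14,580 / 0.197 = 73,990 g.
Volume: 73,990 g ÷ 1.17 g/mL = 63,240 mL.

63.2 L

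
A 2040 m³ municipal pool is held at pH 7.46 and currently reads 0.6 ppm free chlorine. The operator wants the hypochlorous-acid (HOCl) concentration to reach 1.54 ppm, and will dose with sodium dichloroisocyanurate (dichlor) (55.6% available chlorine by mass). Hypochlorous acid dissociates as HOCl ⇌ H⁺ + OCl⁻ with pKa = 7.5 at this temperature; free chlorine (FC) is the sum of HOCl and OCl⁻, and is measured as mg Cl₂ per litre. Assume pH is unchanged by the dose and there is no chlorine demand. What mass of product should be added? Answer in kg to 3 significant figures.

Volume: 2040 m³ = 2,040,000 L.
[OCl⁻]/[HOCl] = 10^(pH − pKa) = 10^(7.46 − 7.5) = 0.912; fraction as HOCl = 1/(1 + 0.912) = 0.523.
Free chlorine required for 1.54 ppm HOCl: 1.54 / 0.523 = 2.944 ppm.
FC to add: 2.944 − 0.6 = 2.344 mg/L as Cl₂.
Cl₂ equivalent: 2.344 mg/L × 2,040,000 L = 4783 g.
Product at 55.6% available Cl: 4783 / 0.556 = 8602 g.

8.60 kg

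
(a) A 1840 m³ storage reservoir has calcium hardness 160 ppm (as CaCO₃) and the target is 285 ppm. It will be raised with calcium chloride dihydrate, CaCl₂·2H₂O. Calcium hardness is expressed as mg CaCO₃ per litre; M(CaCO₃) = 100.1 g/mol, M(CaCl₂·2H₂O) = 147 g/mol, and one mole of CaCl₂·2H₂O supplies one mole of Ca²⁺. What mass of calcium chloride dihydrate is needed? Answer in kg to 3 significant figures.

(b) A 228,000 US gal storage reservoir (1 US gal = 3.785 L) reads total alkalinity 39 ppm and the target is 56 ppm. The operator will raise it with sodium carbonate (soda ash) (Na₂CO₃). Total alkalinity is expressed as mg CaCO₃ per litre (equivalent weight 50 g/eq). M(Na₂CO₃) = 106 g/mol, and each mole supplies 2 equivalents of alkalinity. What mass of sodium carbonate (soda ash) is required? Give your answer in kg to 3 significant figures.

(a) Volume: 1840 m³ = 1,840,000 L.
(a) Hardness to add: (285 − 160) = 125 mg/L as CaCO₃ × 1,840,000 L = 230,000 g as CaCO₃.
(a) Moles of Ca²⁺ (1 mol Ca²⁺ ≡ 1 mol CaCO₃): 230,000 / 100.1 g/mol = 2298 mol.
(a) Mass of CaCl₂·2H₂O: 2298 × 147 = 337,800 g.

(b) Volume: 228,000 US gal × 3.785 L/gal = 862,980 L.
(b) Alkalinity to add: (56 − 39) = 17 mg/L as CaCO₃ × 862,980 L = 14,670 g as CaCO₃.
(b) Equivalents: 14,670 g ÷ 50 g/eq = 293.4 eq.
(b) Each mole of Na₂CO₃ supplies 2 eq, so 293.4 / 2 = 146.7 mol.
(b) Mass: 146.7 mol × 106 g/mol = 15,550 g.

(a) 338 kg; (b) 15.6 kg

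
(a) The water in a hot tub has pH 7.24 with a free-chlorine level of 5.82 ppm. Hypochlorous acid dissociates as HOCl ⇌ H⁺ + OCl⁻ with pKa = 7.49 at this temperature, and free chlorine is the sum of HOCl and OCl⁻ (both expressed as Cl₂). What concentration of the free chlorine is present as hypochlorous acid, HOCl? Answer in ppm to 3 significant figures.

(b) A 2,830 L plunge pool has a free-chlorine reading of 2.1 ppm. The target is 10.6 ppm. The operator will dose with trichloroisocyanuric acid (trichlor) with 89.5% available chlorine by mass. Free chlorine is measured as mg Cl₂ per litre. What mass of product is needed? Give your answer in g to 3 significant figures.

(a) [OCl⁻]/[HOCl] = 10^(pH − pKa) = 10^(7.24 − 7.49) = 10^-0.25 = 0.5623.
(a) Fraction as HOCl = 1 / (1 + 0.5623) = 0.6401.
(a) HOCl = 0.6401 × 5.82 ppm = 3.725 ppm.

(b) Chlorine deficit: 10.6 − 2.1 = 8.5 ppm = 8.5 mg/L as Cl₂.
(b) Cl₂ equivalent needed: 8.5 mg/L × 2,830 L = 24,060 mg = 24.05 g.
(b) Product at 89.5% available chlorine: 24.05 / 0.895 = 26.88 g.

(a) 3.73 ppm; (b) 26.9 g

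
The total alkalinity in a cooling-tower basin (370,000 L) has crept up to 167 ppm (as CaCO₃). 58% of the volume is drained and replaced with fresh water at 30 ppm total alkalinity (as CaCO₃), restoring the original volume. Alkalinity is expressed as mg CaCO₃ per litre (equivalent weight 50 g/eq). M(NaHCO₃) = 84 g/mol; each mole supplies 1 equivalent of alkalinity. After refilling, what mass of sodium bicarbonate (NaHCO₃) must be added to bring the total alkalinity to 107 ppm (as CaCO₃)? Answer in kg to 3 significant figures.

After draining 58% and refilling: 167 × 0.42 + 30 × 0.58 = 87.54 ppm.
Deficit to target: 107 − 87.54 = 19.46 mg/L.
As CaCO₃: 19.46 mg/L × 370,000 L = 7200 g; ÷ 50 g/eq ÷ 1 = 144 mol NaHCO₃.
Mass: 144 × 84 = 12,100 g.

12.1 kg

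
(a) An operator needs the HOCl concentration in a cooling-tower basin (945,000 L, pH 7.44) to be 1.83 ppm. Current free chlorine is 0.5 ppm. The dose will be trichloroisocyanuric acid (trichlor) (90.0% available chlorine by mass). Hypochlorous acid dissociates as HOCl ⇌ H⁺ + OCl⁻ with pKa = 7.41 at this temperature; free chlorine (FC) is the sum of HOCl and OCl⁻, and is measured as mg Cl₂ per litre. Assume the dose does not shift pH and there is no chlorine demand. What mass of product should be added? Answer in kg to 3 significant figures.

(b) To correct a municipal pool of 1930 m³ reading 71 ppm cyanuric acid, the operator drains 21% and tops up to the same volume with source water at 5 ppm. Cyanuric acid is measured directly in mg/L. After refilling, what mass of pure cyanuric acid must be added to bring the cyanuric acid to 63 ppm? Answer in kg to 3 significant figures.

(a) [OCl⁻]/[HOCl] = 10^(pH − pKa) = 10^(7.44 − 7.41) = 1.072; fraction as HOCl = 1/(1 + 1.072) = 0.4827.
(a) Free chlorine required for 1.83 ppm HOCl: 1.83 / 0.4827 = 3.791 ppm.
(a) FC to add: 3.791 − 0.5 = 3.291 mg/L as Cl₂.
(a) Cl₂ equivalent: 3.291 mg/L × 945,000 L = 3110 g.
(a) Product at 90.0% available Cl: 3110 / 0.9 = 3455 g.

(b) Volume: 1930 m³ = 1,930,000 L.
(b) After draining 21% and refilling: 71 × 0.79 + 5 × 0.21 = 57.14 ppm.
(b) Deficit to target: 63 − 57.14 = 5.86 mg/L.
(b) Mass: 5.86 mg/L × 1,930,000 L = 11,310 g cyanuric acid.

(a) 3.46 kg; (b) 11.3 kg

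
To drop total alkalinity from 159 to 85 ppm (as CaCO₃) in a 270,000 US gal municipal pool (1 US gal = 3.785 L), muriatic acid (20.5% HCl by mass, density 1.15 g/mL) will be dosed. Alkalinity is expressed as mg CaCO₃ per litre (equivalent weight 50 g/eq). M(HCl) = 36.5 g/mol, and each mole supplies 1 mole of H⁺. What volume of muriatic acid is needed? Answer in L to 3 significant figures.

Volume: 270,000 US gal × 3.785 L/gal = 1,021,950 L.
Alkalinity to neutralize: (159 − 85) = 74 mg/L as CaCO₃ × 1,021,950 L = 75,620 g as CaCO₃.
Equivalents of H⁺ required: 75,620 ÷ 50 g/eq = 1512 eq = 1512 mol HCl.
Mass of HCl: 1512 × 36.5 = 55,210 g.
Mass of 20.5% solution: 55,210 / 0.205 = 269,300 g.
Volume: 269,300 g ÷ 1.15 g/mL = 234,200 mL.

234 L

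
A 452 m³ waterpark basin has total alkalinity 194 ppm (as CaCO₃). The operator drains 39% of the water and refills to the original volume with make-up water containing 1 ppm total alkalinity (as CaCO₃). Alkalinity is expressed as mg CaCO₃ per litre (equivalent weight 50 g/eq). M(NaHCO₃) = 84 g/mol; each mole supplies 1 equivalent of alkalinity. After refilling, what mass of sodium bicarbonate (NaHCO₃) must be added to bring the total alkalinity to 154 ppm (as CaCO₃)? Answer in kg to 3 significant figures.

Volume: 452 m³ = 452,000 L.
After draining 39% and refilling: 194 × 0.61 + 1 × 0.39 = 118.73 ppm.
Deficit to target: 154 − 118.73 = 35.27 mg/L.
As CaCO₃: 35.27 mg/L × 452,000 L = 15,940 g; ÷ 50 g/eq ÷ 1 = 318.8 mol NaHCO₃.
Mass: 318.8 × 84 = 26,780 g.

26.8 kg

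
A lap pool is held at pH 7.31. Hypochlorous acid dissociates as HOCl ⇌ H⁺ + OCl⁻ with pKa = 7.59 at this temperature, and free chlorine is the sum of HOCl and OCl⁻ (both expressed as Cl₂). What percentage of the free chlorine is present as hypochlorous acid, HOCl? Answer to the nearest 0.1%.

65.6%

[OCl⁻]/[HOCl] = 10^(pH − pKa) = 10^(7.31 − 7.59) = 10^-0.28 = 0.5248.
Fraction as HOCl = 1 / (1 + 0.5248) = 0.6558.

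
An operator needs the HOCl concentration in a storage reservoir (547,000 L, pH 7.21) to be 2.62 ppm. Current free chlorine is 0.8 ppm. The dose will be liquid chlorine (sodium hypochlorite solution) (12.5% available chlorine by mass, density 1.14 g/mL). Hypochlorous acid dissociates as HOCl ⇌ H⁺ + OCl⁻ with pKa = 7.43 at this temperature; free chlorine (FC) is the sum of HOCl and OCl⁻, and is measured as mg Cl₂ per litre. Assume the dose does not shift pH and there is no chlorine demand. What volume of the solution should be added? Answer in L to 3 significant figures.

13.0 L

[OCl⁻]/[HOCl] = 10^(pH − pKa) = 10^(7.21 − 7.43) = 0.6026; fraction as HOCl = 1/(1 + 0.6026) = 0.624.
Free chlorine required for 2.62 ppm HOCl: 2.62 / 0.624 = 4.199 ppm.
FC to add: 4.199 − 0.8 = 3.399 mg/L as Cl₂.
Cl₂ equivalent: 3.399 mg/L × 547,000 L = 1859 g.
Product at 12.5% available Cl: 1859 / 0.125 = 14,870 g.
Volume: 14,870 g ÷ 1.14 g/mL = 13,050 mL.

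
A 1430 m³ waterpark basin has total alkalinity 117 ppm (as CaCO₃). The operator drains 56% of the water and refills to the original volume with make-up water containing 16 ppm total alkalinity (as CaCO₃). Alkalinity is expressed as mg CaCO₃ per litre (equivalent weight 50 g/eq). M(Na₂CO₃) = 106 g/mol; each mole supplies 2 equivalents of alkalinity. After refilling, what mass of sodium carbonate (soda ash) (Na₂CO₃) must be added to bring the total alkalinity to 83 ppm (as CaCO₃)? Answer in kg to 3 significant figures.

34.2 kg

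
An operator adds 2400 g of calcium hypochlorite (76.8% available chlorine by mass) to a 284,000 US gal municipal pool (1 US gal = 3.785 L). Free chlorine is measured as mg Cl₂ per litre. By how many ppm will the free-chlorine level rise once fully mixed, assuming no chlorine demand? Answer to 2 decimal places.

Volume: 284,000 US gal × 3.785 L/gal = 1,074,940 L.
Available chlorine delivered: 2400 g × 0.768 = 1843 g as Cl₂.
Concentration rise: 1843 g / 1,074,940 L = 1.715 mg/L = 1.71 ppm.

1.71 ppm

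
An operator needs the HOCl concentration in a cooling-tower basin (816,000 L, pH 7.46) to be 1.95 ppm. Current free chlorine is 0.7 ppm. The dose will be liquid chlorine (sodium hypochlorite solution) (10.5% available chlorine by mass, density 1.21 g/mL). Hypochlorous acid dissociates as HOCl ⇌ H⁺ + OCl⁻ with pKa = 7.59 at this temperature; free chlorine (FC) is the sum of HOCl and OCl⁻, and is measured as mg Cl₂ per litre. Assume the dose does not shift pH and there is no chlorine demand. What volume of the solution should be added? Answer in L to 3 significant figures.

17.3 L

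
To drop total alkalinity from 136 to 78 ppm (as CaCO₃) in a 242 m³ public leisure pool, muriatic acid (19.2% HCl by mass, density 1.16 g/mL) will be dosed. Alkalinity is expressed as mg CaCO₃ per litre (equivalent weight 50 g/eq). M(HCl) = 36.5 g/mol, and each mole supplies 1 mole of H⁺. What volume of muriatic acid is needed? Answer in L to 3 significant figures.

46.0 L

Volume: 242 m³ = 242,000 L.
Alkalinity to neutralize: (136 − 78) = 58 mg/L as CaCO₃ × 242,000 L = 14,040 g as CaCO₃.
Equivalents of H⁺ required: 14,040 ÷ 50 g/eq = 280.7 eq = 280.7 mol HCl.
Mass of HCl: 280.7 × 36.5 = 10,250 g.
Mass of 19.2% solution: 10,250 / 0.192 = 53,370 g.
Volume: 53,370 g ÷ 1.16 g/mL = 46,010 mL.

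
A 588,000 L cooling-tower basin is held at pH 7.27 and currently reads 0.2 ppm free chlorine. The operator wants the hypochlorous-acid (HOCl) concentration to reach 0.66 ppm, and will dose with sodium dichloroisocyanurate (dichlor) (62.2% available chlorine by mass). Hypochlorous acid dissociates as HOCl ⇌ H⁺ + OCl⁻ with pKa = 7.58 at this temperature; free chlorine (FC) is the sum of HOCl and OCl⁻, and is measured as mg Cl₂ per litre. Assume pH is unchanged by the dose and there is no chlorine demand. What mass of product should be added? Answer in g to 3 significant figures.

740 g

[OCl⁻]/[HOCl] = 10^(pH − pKa) = 10^(7.27 − 7.58) = 0.4898; fraction as HOCl = 1/(1 + 0.4898) = 0.6712.
Free chlorine required for 0.66 ppm HOCl: 0.66 / 0.6712 = 0.9833 ppm.
FC to add: 0.9833 − 0.2 = 0.7833 mg/L as Cl₂.
Cl₂ equivalent: 0.7833 mg/L × 588,000 L = 460.6 g.
Product at 62.2% available Cl: 460.6 / 0.622 = 740.4 g.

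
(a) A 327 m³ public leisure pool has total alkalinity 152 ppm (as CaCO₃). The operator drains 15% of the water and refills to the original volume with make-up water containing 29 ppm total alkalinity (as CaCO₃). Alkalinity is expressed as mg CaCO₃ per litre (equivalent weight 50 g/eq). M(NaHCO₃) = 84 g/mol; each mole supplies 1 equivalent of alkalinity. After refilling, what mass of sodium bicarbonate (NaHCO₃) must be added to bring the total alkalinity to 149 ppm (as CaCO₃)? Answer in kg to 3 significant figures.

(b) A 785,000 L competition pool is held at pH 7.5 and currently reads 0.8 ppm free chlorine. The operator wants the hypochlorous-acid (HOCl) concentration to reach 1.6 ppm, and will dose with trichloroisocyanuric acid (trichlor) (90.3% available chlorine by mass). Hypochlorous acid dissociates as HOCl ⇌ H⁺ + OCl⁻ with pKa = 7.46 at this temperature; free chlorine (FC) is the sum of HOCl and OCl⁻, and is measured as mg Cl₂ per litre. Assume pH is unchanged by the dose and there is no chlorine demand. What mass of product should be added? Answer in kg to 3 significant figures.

(a) 8.49 kg; (b) 2.22 kg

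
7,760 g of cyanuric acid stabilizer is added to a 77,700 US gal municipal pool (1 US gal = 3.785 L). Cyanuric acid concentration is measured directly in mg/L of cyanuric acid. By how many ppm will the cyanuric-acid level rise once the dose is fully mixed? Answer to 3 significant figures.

Volume: 77,700 US gal × 3.785 L/gal = 294,094 L.
Rise: 7,760 g / 294,094 L × 1000 = 26.39 mg/L.

26.4 ppm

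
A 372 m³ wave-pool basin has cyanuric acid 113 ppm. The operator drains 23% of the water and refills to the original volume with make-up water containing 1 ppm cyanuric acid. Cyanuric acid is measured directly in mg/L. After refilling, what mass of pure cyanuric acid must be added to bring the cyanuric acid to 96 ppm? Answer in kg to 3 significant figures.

Volume: 372 m³ = 372,000 L.
After draining 23% and refilling: 113 × 0.77 + 1 × 0.23 = 87.24 ppm.
Deficit to target: 96 − 87.24 = 8.76 mg/L.
Mass: 8.76 mg/L × 372,000 L = 3259 g cyanuric acid.

3.26 kg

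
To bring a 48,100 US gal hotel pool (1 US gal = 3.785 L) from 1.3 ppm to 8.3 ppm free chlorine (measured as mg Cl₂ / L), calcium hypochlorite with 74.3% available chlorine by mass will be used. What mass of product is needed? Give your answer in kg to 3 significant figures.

1.72 kg

Volume: 48,100 US gal × 3.785 L/gal = 182,058 L.
Chlorine deficit: 8.3 − 1.3 = 7 ppm = 7 mg/L as Cl₂.
Cl₂ equivalent needed: 7 mg/L × 182,058 L = 1,274,000 mg = 1274 g.
Product at 74.3% available chlorine: 1274 / 0.743 = 1715 g.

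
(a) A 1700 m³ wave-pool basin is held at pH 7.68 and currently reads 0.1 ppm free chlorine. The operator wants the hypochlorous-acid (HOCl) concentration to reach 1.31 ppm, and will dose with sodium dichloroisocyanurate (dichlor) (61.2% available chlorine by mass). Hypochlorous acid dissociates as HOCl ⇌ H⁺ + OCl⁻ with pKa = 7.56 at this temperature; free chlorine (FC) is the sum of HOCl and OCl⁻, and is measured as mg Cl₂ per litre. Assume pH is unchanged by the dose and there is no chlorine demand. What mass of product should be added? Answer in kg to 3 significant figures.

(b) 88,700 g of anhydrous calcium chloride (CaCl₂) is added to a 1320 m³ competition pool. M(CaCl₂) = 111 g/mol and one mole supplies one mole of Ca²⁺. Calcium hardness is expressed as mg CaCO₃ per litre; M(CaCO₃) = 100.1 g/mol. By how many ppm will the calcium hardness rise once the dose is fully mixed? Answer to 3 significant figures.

(a) Volume: 1700 m³ = 1,700,000 L.
(a) [OCl⁻]/[HOCl] = 10^(pH − pKa) = 10^(7.68 − 7.56) = 1.318; fraction as HOCl = 1/(1 + 1.318) = 0.4314.
(a) Free chlorine required for 1.31 ppm HOCl: 1.31 / 0.4314 = 3.037 ppm.
(a) FC to add: 3.037 − 0.1 = 2.937 mg/L as Cl₂.
(a) Cl₂ equivalent: 2.937 mg/L × 1,700,000 L = 4993 g.
(a) Product at 61.2% available Cl: 4993 / 0.612 = 8158 g.

(b) Volume: 1320 m³ = 1,320,000 L.
(b) Moles of Ca²⁺: 88,700 g ÷ 111 g/mol = 799.1 mol.
(b) As CaCO₃: 799.1 mol × 100.1 g/mol = 79,990 g.
(b) Rise: 79,990 g / 1,320,000 L × 1000 = 60.6 mg/L.

(a) 8.16 kg; (b) 60.6 ppm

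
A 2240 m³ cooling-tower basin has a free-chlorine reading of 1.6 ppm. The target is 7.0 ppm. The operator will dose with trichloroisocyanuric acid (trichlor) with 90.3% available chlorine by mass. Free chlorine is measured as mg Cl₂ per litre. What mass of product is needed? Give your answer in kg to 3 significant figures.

13.4 kg

Volume: 2240 m³ = 2,240,000 L.
Chlorine deficit: 7.0 − 1.6 = 5.4 ppm = 5.4 mg/L as Cl₂.
Cl₂ equivalent needed: 5.4 mg/L × 2,240,000 L = 12,100,000 mg = 12,100 g.
Product at 90.3% available chlorine: 12,100 / 0.903 = 13,400 g.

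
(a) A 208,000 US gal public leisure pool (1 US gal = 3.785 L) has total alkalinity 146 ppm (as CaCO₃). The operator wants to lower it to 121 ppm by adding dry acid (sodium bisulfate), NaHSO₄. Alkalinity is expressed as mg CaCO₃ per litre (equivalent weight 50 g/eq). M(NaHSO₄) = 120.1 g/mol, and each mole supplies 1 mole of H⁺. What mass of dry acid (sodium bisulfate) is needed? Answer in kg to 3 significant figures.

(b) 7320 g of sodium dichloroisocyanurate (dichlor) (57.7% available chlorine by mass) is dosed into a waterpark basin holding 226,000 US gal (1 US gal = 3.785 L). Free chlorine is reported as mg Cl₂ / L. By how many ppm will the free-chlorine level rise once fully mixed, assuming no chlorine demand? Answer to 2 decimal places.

(a) 47.3 kg; (b) 4.94 ppm

(a) Volume: 208,000 US gal × 3.785 L/gal = 787,280 L.
(a) Alkalinity to neutralize: (146 − 121) = 25 mg/L as CaCO₃ × 787,280 L = 19,680 g as CaCO₃.
(a) Equivalents of H⁺ required: 19,680 ÷ 50 g/eq = 393.6 eq = 393.6 mol NaHSO₄.
(a) Mass of NaHSO₄: 393.6 × 120.1 = 47,280 g.

(b) Volume: 226,000 US gal × 3.785 L/gal = 855,410 L.
(b) Available chlorine delivered: 7320 g × 0.577 = 4224 g as Cl₂.
(b) Concentration rise: 4224 g / 855,410 L = 4.938 mg/L = 4.94 ppm.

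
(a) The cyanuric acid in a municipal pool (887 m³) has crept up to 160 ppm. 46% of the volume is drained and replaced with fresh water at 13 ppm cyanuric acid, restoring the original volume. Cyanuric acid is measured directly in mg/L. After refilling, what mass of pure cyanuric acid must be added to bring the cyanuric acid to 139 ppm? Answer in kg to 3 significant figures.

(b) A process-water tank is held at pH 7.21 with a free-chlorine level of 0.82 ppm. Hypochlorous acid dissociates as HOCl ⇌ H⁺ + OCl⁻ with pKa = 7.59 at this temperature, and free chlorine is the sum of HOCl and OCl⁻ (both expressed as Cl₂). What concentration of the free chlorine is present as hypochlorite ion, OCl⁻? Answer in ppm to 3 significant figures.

(a) 41.4 kg; (b) 0.241 ppm

(a) Volume: 887 m³ = 887,000 L.
(a) After draining 46% and refilling: 160 × 0.54 + 13 × 0.46 = 92.38 ppm.
(a) Deficit to target: 139 − 92.38 = 46.62 mg/L.
(a) Mass: 46.62 mg/L × 887,000 L = 41,350 g cyanuric acid.

(b) [OCl⁻]/[HOCl] = 10^(pH − pKa) = 10^(7.21 − 7.59) = 10^-0.38 = 0.4169.
(b) Fraction as HOCl = 1 / (1 + 0.4169) = 0.7058.
(b) OCl⁻ = (1 − 0.7058) × 0.82 ppm = 0.2413 ppm.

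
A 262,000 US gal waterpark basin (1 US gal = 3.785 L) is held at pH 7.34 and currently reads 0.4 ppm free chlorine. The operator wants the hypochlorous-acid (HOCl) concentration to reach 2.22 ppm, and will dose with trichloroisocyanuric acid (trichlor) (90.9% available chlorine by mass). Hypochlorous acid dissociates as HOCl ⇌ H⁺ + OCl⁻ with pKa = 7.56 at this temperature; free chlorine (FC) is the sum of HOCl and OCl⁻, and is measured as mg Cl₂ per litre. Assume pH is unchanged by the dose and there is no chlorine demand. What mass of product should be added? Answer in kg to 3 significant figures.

Volume: 262,000 US gal × 3.785 L/gal = 991,670 L.
[OCl⁻]/[HOCl] = 10^(pH − pKa) = 10^(7.34 − 7.56) = 0.6026; fraction as HOCl = 1/(1 + 0.6026) = 0.624.
Free chlorine required for 2.22 ppm HOCl: 2.22 / 0.624 = 3.558 ppm.
FC to add: 3.558 − 0.4 = 3.158 mg/L as Cl₂.
Cl₂ equivalent: 3.158 mg/L × 991,670 L = 3131 g.
Product at 90.9% available Cl: 3131 / 0.909 = 3445 g.

3.44 kg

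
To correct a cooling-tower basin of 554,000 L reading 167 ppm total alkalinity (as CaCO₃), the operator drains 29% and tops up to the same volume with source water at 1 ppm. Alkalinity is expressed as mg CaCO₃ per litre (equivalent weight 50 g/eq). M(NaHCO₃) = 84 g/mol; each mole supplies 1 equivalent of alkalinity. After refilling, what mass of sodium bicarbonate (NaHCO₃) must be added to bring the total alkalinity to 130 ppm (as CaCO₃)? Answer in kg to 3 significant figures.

After draining 29% and refilling: 167 × 0.71 + 1 × 0.29 = 118.86 ppm.
Deficit to target: 130 − 118.86 = 11.14 mg/L.
As CaCO₃: 11.14 mg/L × 554,000 L = 6172 g; ÷ 50 g/eq ÷ 1 = 123.4 mol NaHCO₃.
Mass: 123.4 × 84 = 10,370 g.

10.4 kg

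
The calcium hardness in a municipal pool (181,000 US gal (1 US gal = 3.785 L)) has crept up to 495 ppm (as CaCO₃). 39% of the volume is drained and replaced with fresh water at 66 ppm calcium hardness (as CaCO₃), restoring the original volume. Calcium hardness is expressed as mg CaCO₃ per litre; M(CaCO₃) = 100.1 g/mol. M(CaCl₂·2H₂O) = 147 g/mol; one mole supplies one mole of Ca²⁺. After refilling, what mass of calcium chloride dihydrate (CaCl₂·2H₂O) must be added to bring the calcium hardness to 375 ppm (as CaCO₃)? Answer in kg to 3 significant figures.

Volume: 181,000 US gal × 3.785 L/gal = 685,085 L.
After draining 39% and refilling: 495 × 0.61 + 66 × 0.39 = 327.69 ppm.
Deficit to target: 375 − 327.69 = 47.31 mg/L.
As CaCO₃: 47.31 mg/L × 685,085 L = 32,410 g; ÷ 100.1 = 323.8 mol Ca²⁺.
Mass: 323.8 × 147 = 47,600 g.

47.6 kg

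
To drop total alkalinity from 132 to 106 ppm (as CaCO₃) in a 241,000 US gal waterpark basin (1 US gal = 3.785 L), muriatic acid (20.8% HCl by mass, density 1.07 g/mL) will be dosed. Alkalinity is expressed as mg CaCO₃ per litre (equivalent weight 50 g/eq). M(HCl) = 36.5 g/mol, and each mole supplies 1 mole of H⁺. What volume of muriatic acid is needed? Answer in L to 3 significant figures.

77.8 L

Volume: 241,000 US gal × 3.785 L/gal = 912,185 L.
Alkalinity to neutralize: (132 − 106) = 26 mg/L as CaCO₃ × 912,185 L = 23,720 g as CaCO₃.
Equivalents of H⁺ required: 23,720 ÷ 50 g/eq = 474.3 eq = 474.3 mol HCl.
Mass of HCl: 474.3 × 36.5 = 17,310 g.
Mass of 20.8% solution: 17,310 / 0.208 = 83,240 g.
Volume: 83,240 g ÷ 1.07 g/mL = 77,790 mL.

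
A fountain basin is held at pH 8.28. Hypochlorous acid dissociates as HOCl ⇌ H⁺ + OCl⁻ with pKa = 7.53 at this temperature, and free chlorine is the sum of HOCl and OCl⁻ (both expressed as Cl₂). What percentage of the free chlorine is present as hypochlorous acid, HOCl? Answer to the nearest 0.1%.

15.1%

[OCl⁻]/[HOCl] = 10^(pH − pKa) = 10^(8.28 − 7.53) = 10^0.75 = 5.623.
Fraction as HOCl = 1 / (1 + 5.623) = 0.151.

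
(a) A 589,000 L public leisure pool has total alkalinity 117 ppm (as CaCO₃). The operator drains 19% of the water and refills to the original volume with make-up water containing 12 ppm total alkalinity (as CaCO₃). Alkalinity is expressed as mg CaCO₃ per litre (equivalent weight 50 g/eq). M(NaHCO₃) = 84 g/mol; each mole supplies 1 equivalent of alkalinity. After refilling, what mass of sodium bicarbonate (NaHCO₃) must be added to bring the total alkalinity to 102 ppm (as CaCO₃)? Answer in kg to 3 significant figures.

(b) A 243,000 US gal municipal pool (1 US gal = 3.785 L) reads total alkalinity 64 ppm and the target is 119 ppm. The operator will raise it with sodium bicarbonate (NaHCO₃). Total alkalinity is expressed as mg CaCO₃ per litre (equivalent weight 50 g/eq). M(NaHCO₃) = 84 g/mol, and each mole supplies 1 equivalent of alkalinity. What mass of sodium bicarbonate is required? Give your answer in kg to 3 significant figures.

(a) After draining 19% and refilling: 117 × 0.81 + 12 × 0.19 = 97.05 ppm.
(a) Deficit to target: 102 − 97.05 = 4.95 mg/L.
(a) As CaCO₃: 4.95 mg/L × 589,000 L = 2916 g; ÷ 50 g/eq ÷ 1 = 58.31 mol NaHCO₃.
(a) Mass: 58.31 × 84 = 4898 g.

(b) Volume: 243,000 US gal × 3.785 L/gal = 919,755 L.
(b) Alkalinity to add: (119 − 64) = 55 mg/L as CaCO₃ × 919,755 L = 50,590 g as CaCO₃.
(b) Equivalents: 50,590 g ÷ 50 g/eq = 1012 eq.
(b) NaHCO₃ supplies 1 eq per mole → 1012 mol.
(b) Mass: 1012 mol × 84 g/mol = 84,990 g.

(a) 4.90 kg; (b) 85.0 kg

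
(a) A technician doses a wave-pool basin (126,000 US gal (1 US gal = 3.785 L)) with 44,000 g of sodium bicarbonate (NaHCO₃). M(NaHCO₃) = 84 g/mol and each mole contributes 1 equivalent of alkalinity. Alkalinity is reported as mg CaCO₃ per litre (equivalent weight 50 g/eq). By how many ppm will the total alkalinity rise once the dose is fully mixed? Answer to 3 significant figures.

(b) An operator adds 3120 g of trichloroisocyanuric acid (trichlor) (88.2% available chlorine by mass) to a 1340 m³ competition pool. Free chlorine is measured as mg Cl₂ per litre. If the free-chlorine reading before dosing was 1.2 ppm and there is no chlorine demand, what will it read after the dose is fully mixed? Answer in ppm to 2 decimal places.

(a) Volume: 126,000 US gal × 3.785 L/gal = 476,910 L.
(a) Moles of NaHCO₃: 44,000 g ÷ 84 g/mol = 523.8 mol → 523.8 eq of alkalinity.
(a) As CaCO₃: 523.8 eq × 50 g/eq = 26,190 g.
(a) Rise: 26,190 g / 476,910 L × 1000 = 54.92 mg/L.

(b) Volume: 1340 m³ = 1,340,000 L.
(b) Available chlorine delivered: 3120 g × 0.882 = 2752 g as Cl₂.
(b) Concentration rise: 2752 g / 1,340,000 L = 2.054 mg/L = 2.05 ppm.
(b) Final FC: 1.2 + 2.05 = 3.25 ppm.

(a) 54.9 ppm; (b) 3.25 ppm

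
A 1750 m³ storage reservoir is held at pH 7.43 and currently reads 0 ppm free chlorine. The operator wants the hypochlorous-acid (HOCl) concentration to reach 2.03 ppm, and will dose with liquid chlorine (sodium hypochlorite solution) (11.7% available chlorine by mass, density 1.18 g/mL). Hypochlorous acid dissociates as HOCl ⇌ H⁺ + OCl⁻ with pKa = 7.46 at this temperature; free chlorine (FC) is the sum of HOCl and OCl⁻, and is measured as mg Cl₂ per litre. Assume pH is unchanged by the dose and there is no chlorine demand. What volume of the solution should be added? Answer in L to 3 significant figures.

49.7 L

Volume: 1750 m³ = 1,750,000 L.
[OCl⁻]/[HOCl] = 10^(pH − pKa) = 10^(7.43 − 7.46) = 0.9333; fraction as HOCl = 1/(1 + 0.9333) = 0.5173.
Free chlorine required for 2.03 ppm HOCl: 2.03 / 0.5173 = 3.925 ppm.
FC to add: 3.925 − 0 = 3.925 mg/L as Cl₂.
Cl₂ equivalent: 3.925 mg/L × 1,750,000 L = 6868 g.
Product at 11.7% available Cl: 6868 / 0.117 = 58,700 g.
Volume: 58,700 g ÷ 1.18 g/mL = 49,750 mL.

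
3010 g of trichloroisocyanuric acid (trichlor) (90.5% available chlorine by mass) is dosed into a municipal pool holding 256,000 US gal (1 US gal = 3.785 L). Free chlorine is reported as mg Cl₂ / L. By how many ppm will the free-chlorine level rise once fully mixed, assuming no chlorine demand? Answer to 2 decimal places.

Volume: 256,000 US gal × 3.785 L/gal = 968,960 L.
Available chlorine delivered: 3010 g × 0.905 = 2724 g as Cl₂.
Concentration rise: 2724 g / 968,960 L = 2.811 mg/L = 2.81 ppm.

2.81 ppm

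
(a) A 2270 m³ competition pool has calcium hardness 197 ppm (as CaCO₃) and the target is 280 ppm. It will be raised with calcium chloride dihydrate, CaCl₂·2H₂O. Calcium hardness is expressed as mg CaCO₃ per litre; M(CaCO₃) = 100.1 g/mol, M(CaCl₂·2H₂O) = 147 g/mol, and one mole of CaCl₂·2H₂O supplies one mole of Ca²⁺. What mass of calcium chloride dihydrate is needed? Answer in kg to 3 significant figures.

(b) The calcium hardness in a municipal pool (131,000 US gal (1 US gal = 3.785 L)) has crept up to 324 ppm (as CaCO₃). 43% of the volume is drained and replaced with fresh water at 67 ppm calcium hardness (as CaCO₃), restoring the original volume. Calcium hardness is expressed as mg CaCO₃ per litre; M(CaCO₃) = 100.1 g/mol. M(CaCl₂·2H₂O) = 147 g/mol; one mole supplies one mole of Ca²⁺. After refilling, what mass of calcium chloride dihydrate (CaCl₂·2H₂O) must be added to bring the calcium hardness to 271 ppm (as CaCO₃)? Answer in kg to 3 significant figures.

(a) Volume: 2270 m³ = 2,270,000 L.
(a) Hardness to add: (280 − 197) = 83 mg/L as CaCO₃ × 2,270,000 L = 188,400 g as CaCO₃.
(a) Moles of Ca²⁺ (1 mol Ca²⁺ ≡ 1 mol CaCO₃): 188,400 / 100.1 g/mol = 1882 mol.
(a) Mass of CaCl₂·2H₂O: 1882 × 147 = 276,700 g.

(b) Volume: 131,000 US gal × 3.785 L/gal = 495,835 L.
(b) After draining 43% and refilling: 324 × 0.57 + 67 × 0.43 = 213.49 ppm.
(b) Deficit to target: 271 − 213.49 = 57.51 mg/L.
(b) As CaCO₃: 57.51 mg/L × 495,835 L = 28,520 g; ÷ 100.1 = 284.9 mol Ca²⁺.
(b) Mass: 284.9 × 147 = 41,880 g.

(a) 277 kg; (b) 41.9 kg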